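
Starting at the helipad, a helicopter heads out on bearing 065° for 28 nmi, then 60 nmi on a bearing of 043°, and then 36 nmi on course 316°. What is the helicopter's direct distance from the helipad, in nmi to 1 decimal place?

91.5 nmi

Leg 1 (065°, 28 nmi): east 28 sin 65° = 25.38, north 28 cos 65° = 11.83
Leg 2 (043°, 60 nmi): east 60 sin 43° = 40.92, north 60 cos 43° = 43.88
Leg 3 (316°, 36 nmi): east 36 sin 316° = -25.01, north 36 cos 316° = 25.90
Net: 41.29 east, 81.61 north. Distance = √((41.29)² + (81.61)²) = 91.461 nmi.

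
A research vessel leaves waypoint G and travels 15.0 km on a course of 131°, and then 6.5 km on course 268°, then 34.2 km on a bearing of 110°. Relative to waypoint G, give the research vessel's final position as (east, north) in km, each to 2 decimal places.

(36.96, -21.76)

Leg 1 (131°, 15.0 km): east 15.0 sin 131° = 11.32, north 15.0 cos 131° = -9.84
Leg 2 (268°, 6.5 km): east 6.5 sin 268° = -6.50, north 6.5 cos 268° = -0.23
Leg 3 (110°, 34.2 km): east 34.2 sin 110° = 32.14, north 34.2 cos 110° = -11.70
Summing: 36.96 km east, -21.76 km north → (36.96, -21.76).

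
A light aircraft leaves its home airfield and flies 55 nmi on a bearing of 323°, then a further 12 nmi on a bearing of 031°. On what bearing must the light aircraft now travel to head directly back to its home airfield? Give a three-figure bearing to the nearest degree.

154°

Leg 1 (323°, 55 nmi): east 55 sin 323° = -33.10, north 55 cos 323° = 43.92
Leg 2 (031°, 12 nmi): east 12 sin 31° = 6.18, north 12 cos 31° = 10.29
Net displacement: -26.92 east, 54.21 north. Direction back to start is (26.92, -54.21): bearing = atan2(26.92, -54.21) mod 360° = 153.59° ≈ 154°.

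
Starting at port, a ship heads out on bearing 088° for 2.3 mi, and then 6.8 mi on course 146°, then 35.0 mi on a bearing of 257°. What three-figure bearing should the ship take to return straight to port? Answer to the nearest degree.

064°

Leg 1 (088°, 2.3 mi): east 2.3 sin 88° = 2.30, north 2.3 cos 88° = 0.08
Leg 2 (146°, 6.8 mi): east 6.8 sin 146° = 3.80, north 6.8 cos 146° = -5.64
Leg 3 (257°, 35.0 mi): east 35.0 sin 257° = -34.10, north 35.0 cos 257° = -7.87
Net displacement: -28.00 east, -13.43 north. Direction back to start is (28.00, 13.43): bearing = atan2(28.00, 13.43) mod 360° = 64.38° ≈ 064°.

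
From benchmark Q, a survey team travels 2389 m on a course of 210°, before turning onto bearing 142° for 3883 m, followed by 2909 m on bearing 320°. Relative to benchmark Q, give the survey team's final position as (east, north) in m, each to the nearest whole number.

(-674, -2900)

Leg 1 (210°, 2389 m): east 2389 sin 210° = -1194.50, north 2389 cos 210° = -2068.93
Leg 2 (142°, 3883 m): east 3883 sin 142° = 2390.61, north 3883 cos 142° = -3059.85
Leg 3 (320°, 2909 m): east 2909 sin 320° = -1869.87, north 2909 cos 320° = 2228.42
Summing: -673.76 m east, -2900.36 m north → (-674, -2900).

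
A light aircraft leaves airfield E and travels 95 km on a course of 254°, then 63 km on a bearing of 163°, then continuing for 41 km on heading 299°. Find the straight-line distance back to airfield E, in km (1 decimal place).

Leg 1 (254°, 95 km): east 95 sin 254° = -91.32, north 95 cos 254° = -26.19
Leg 2 (163°, 63 km): east 63 sin 163° = 18.42, north 63 cos 163° = -60.25
Leg 3 (299°, 41 km): east 41 sin 299° = -35.86, north 41 cos 299° = 19.88
Net: -108.76 east, -66.56 north. Distance = √((-108.76)² + (-66.56)²) = 127.508 km.

127.5 km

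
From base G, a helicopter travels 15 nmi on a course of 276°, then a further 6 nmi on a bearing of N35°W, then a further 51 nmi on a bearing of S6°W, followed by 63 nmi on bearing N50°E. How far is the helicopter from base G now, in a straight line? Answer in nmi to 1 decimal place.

Leg 1 (276°, 15 nmi): east 15 sin 276° = -14.92, north 15 cos 276° = 1.57
Leg 2 (N35°W, 6 nmi): east 6 sin 325° = -3.44, north 6 cos 325° = 4.91
Leg 3 (S6°W, 51 nmi): east 51 sin 186° = -5.33, north 51 cos 186° = -50.72
Leg 4 (N50°E, 63 nmi): east 63 sin 50° = 48.26, north 63 cos 50° = 40.50
Net: 24.57 east, -3.74 north. Distance = √((24.57)² + (-3.74)²) = 24.854 nmi.

24.9 nmi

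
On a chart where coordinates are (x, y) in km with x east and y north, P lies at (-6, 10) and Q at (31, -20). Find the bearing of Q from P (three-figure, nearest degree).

129°

Δeast = 31 − -6 = 37.00; Δnorth = -20 − 10 = -30.00.
Bearing = atan2(Δeast, Δnorth) mod 360° = 129.04° ≈ 129°.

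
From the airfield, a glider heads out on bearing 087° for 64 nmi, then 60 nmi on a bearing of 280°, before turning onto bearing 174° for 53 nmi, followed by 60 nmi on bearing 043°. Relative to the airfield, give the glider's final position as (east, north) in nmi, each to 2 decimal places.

(51.28, 4.94)

Leg 1 (087°, 64 nmi): east 64 sin 87° = 63.91, north 64 cos 87° = 3.35
Leg 2 (280°, 60 nmi): east 60 sin 280° = -59.09, north 60 cos 280° = 10.42
Leg 3 (174°, 53 nmi): east 53 sin 174° = 5.54, north 53 cos 174° = -52.71
Leg 4 (043°, 60 nmi): east 60 sin 43° = 40.92, north 60 cos 43° = 43.88
Summing: 51.28 nmi east, 4.94 nmi north → (51.28, 4.94).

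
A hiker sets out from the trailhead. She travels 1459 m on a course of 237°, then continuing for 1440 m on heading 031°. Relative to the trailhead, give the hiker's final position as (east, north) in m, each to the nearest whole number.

(-482, 440)

Leg 1 (237°, 1459 m): east 1459 sin 237° = -1223.62, north 1459 cos 237° = -794.63
Leg 2 (031°, 1440 m): east 1440 sin 31° = 741.65, north 1440 cos 31° = 1234.32
Summing: -481.97 m east, 439.69 m north → (-482, 440).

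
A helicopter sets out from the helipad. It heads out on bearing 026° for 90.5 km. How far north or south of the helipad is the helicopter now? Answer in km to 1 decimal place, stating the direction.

81.3 km north

Leg 1 (026°, 90.5 km): east 90.5 sin 26° = 39.67, north 90.5 cos 26° = 81.34
Net north component: 81.34 km.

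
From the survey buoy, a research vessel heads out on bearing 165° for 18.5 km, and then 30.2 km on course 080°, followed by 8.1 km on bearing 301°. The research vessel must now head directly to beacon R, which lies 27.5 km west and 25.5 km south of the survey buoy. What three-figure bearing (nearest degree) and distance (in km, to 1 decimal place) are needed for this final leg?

253°, 57.7 km

Leg 1 (165°, 18.5 km): east 18.5 sin 165° = 4.79, north 18.5 cos 165° = -17.87
Leg 2 (080°, 30.2 km): east 30.2 sin 80° = 29.74, north 30.2 cos 80° = 5.24
Leg 3 (301°, 8.1 km): east 8.1 sin 301° = -6.94, north 8.1 cos 301° = 4.17
Current position: (27.59, -8.45). Target: (-27.5, -25.5). Remaining: Δeast = -55.09, Δnorth = -17.05.
Bearing = atan2(-55.09, -17.05) mod 360° = 252.81°; distance = √((-55.09)² + (-17.05)²) = 57.663 km.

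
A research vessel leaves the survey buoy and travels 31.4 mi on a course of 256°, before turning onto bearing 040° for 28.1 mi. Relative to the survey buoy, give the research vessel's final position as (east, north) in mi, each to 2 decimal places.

Leg 1 (256°, 31.4 mi): east 31.4 sin 256° = -30.47, north 31.4 cos 256° = -7.60
Leg 2 (040°, 28.1 mi): east 28.1 sin 40° = 18.06, north 28.1 cos 40° = 21.53
Summing: -12.40 mi east, 13.93 mi north → (-12.40, 13.93).

(-12.40, 13.93)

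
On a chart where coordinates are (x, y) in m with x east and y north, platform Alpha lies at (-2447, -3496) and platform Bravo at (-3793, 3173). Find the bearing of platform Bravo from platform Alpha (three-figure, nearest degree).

349°

Δeast = -3793 − -2447 = -1346.00; Δnorth = 3173 − -3496 = 6669.00.
Bearing = atan2(Δeast, Δnorth) mod 360° = 348.59° ≈ 349°.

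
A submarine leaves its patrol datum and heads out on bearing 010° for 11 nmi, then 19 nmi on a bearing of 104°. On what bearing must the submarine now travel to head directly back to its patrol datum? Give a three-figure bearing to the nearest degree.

253°

Leg 1 (010°, 11 nmi): east 11 sin 10° = 1.91, north 11 cos 10° = 10.83
Leg 2 (104°, 19 nmi): east 19 sin 104° = 18.44, north 19 cos 104° = -4.60
Net displacement: 20.35 east, 6.24 north. Direction back to start is (-20.35, -6.24): bearing = atan2(-20.35, -6.24) mod 360° = 252.96° ≈ 253°.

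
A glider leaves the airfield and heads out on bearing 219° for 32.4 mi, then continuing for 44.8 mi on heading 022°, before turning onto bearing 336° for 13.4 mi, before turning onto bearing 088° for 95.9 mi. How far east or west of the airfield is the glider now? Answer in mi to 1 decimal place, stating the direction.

86.8 mi east

Leg 1 (219°, 32.4 mi): east 32.4 sin 219° = -20.39, north 32.4 cos 219° = -25.18
Leg 2 (022°, 44.8 mi): east 44.8 sin 22° = 16.78, north 44.8 cos 22° = 41.54
Leg 3 (336°, 13.4 mi): east 13.4 sin 336° = -5.45, north 13.4 cos 336° = 12.24
Leg 4 (088°, 95.9 mi): east 95.9 sin 88° = 95.84, north 95.9 cos 88° = 3.35
Net east component: 86.78 mi.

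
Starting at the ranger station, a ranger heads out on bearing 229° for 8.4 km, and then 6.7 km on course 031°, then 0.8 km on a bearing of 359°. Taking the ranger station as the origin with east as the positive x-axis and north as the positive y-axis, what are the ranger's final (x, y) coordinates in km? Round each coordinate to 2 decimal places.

Leg 1 (229°, 8.4 km): east 8.4 sin 229° = -6.34, north 8.4 cos 229° = -5.51
Leg 2 (031°, 6.7 km): east 6.7 sin 31° = 3.45, north 6.7 cos 31° = 5.74
Leg 3 (359°, 0.8 km): east 0.8 sin 359° = -0.01, north 0.8 cos 359° = 0.80
Summing: -2.90 km east, 1.03 km north → (-2.90, 1.03).

(-2.90, 1.03)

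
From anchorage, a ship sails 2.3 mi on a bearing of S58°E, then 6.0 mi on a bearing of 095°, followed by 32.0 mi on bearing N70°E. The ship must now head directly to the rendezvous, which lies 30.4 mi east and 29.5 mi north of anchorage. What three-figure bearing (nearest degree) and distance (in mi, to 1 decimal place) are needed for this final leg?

Leg 1 (S58°E, 2.3 mi): east 2.3 sin 122° = 1.95, north 2.3 cos 122° = -1.22
Leg 2 (095°, 6.0 mi): east 6.0 sin 95° = 5.98, north 6.0 cos 95° = -0.52
Leg 3 (N70°E, 32.0 mi): east 32.0 sin 70° = 30.07, north 32.0 cos 70° = 10.94
Current position: (38.00, 9.20). Target: (30.4, 29.5). Remaining: Δeast = -7.60, Δnorth = 20.30.
Bearing = atan2(-7.60, 20.30) mod 360° = 339.48°; distance = √((-7.60)² + (20.30)²) = 21.673 mi.

339°, 21.7 mi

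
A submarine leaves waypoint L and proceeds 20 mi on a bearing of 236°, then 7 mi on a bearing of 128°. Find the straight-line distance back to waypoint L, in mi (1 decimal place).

Leg 1 (236°, 20 mi): east 20 sin 236° = -16.58, north 20 cos 236° = -11.18
Leg 2 (128°, 7 mi): east 7 sin 128° = 5.52, north 7 cos 128° = -4.31
Net: -11.06 east, -15.49 north. Distance = √((-11.06)² + (-15.49)²) = 19.039 mi.

19.0 mi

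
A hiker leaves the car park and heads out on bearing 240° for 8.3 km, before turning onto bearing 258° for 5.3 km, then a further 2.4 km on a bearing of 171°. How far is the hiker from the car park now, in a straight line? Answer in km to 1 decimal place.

14.2 km

Leg 1 (240°, 8.3 km): east 8.3 sin 240° = -7.19, north 8.3 cos 240° = -4.15
Leg 2 (258°, 5.3 km): east 5.3 sin 258° = -5.18, north 5.3 cos 258° = -1.10
Leg 3 (171°, 2.4 km): east 2.4 sin 171° = 0.38, north 2.4 cos 171° = -2.37
Net: -12.00 east, -7.62 north. Distance = √((-12.00)² + (-7.62)²) = 14.213 km.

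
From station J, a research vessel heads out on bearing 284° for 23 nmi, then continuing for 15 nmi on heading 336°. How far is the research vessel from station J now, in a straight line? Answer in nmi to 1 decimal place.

Leg 1 (284°, 23 nmi): east 23 sin 284° = -22.32, north 23 cos 284° = 5.56
Leg 2 (336°, 15 nmi): east 15 sin 336° = -6.10, north 15 cos 336° = 13.70
Net: -28.42 east, 19.27 north. Distance = √((-28.42)² + (19.27)²) = 34.334 nmi.

34.3 nmi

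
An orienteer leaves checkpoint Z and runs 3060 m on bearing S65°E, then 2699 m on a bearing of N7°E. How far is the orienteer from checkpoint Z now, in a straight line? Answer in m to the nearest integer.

Leg 1 (S65°E, 3060 m): east 3060 sin 115° = 2773.30, north 3060 cos 115° = -1293.21
Leg 2 (N7°E, 2699 m): east 2699 sin 7° = 328.93, north 2699 cos 7° = 2678.88
Net: 3102.23 east, 1385.67 north. Distance = √((3102.23)² + (1385.67)²) = 3397.631 m.

3398 m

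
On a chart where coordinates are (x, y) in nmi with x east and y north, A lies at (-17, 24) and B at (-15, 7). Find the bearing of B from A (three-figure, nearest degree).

173°

Δeast = -15 − -17 = 2.00; Δnorth = 7 − 24 = -17.00.
Bearing = atan2(Δeast, Δnorth) mod 360° = 173.29° ≈ 173°.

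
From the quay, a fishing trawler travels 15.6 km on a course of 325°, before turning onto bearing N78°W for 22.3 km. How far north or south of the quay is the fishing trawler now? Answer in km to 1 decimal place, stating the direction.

Leg 1 (325°, 15.6 km): east 15.6 sin 325° = -8.95, north 15.6 cos 325° = 12.78
Leg 2 (N78°W, 22.3 km): east 22.3 sin 282° = -21.81, north 22.3 cos 282° = 4.64
Net north component: 17.42 km.

17.4 km north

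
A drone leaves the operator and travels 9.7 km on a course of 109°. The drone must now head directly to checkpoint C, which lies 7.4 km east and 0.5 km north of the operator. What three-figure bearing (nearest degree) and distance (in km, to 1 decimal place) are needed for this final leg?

Leg 1 (109°, 9.7 km): east 9.7 sin 109° = 9.17, north 9.7 cos 109° = -3.16
Current position: (9.17, -3.16). Target: (7.4, 0.5). Remaining: Δeast = -1.77, Δnorth = 3.66.
Bearing = atan2(-1.77, 3.66) mod 360° = 334.16°; distance = √((-1.77)² + (3.66)²) = 4.064 km.

334°, 4.1 km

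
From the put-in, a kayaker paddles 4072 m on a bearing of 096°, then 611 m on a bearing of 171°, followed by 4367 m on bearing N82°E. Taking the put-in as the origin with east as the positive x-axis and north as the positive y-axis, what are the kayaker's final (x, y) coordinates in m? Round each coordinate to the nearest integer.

Leg 1 (096°, 4072 m): east 4072 sin 96° = 4049.69, north 4072 cos 96° = -425.64
Leg 2 (171°, 611 m): east 611 sin 171° = 95.58, north 611 cos 171° = -603.48
Leg 3 (N82°E, 4367 m): east 4367 sin 82° = 4324.50, north 4367 cos 82° = 607.77
Summing: 8469.78 m east, -421.35 m north → (8470, -421).

(8470, -421)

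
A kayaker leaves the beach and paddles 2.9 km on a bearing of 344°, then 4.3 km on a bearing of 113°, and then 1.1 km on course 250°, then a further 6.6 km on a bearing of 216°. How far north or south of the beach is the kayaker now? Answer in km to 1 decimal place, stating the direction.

4.6 km south

Leg 1 (344°, 2.9 km): east 2.9 sin 344° = -0.80, north 2.9 cos 344° = 2.79
Leg 2 (113°, 4.3 km): east 4.3 sin 113° = 3.96, north 4.3 cos 113° = -1.68
Leg 3 (250°, 1.1 km): east 1.1 sin 250° = -1.03, north 1.1 cos 250° = -0.38
Leg 4 (216°, 6.6 km): east 6.6 sin 216° = -3.88, north 6.6 cos 216° = -5.34
Net north component: -4.61 km.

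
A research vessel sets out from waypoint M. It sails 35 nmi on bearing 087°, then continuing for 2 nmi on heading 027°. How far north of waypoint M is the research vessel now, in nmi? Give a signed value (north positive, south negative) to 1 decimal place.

Leg 1 (087°, 35 nmi): east 35 sin 87° = 34.95, north 35 cos 87° = 1.83
Leg 2 (027°, 2 nmi): east 2 sin 27° = 0.91, north 2 cos 27° = 1.78
Net north component: 3.61 nmi.

3.6 nmi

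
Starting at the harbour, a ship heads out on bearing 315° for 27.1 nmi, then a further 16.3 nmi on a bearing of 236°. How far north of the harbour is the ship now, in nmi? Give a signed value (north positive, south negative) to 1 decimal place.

10.0 nmi

Leg 1 (315°, 27.1 nmi): east 27.1 sin 315° = -19.16, north 27.1 cos 315° = 19.16
Leg 2 (236°, 16.3 nmi): east 16.3 sin 236° = -13.51, north 16.3 cos 236° = -9.11
Net north component: 10.05 nmi.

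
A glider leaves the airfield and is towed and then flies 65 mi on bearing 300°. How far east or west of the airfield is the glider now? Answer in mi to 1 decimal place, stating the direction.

56.3 mi west

Leg 1 (300°, 65 mi): east 65 sin 300° = -56.29, north 65 cos 300° = 32.50
Net east component: -56.29 mi.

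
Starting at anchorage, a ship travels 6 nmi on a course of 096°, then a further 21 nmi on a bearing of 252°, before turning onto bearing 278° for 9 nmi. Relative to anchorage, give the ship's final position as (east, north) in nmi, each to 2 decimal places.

Leg 1 (096°, 6 nmi): east 6 sin 96° = 5.97, north 6 cos 96° = -0.63
Leg 2 (252°, 21 nmi): east 21 sin 252° = -19.97, north 21 cos 252° = -6.49
Leg 3 (278°, 9 nmi): east 9 sin 278° = -8.91, north 9 cos 278° = 1.25
Summing: -22.92 nmi east, -5.86 nmi north → (-22.92, -5.86).

(-22.92, -5.86)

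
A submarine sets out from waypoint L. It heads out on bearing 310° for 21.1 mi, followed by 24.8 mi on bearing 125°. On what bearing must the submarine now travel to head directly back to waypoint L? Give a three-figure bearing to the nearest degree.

279°

Leg 1 (310°, 21.1 mi): east 21.1 sin 310° = -16.16, north 21.1 cos 310° = 13.56
Leg 2 (125°, 24.8 mi): east 24.8 sin 125° = 20.31, north 24.8 cos 125° = -14.22
Net displacement: 4.15 east, -0.66 north. Direction back to start is (-4.15, 0.66): bearing = atan2(-4.15, 0.66) mod 360° = 279.06° ≈ 279°.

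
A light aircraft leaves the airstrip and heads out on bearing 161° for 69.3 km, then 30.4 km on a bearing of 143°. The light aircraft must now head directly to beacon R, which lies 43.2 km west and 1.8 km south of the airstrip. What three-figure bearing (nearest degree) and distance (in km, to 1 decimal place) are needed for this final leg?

Leg 1 (161°, 69.3 km): east 69.3 sin 161° = 22.56, north 69.3 cos 161° = -65.52
Leg 2 (143°, 30.4 km): east 30.4 sin 143° = 18.30, north 30.4 cos 143° = -24.28
Current position: (40.86, -89.80). Target: (-43.2, -1.8). Remaining: Δeast = -84.06, Δnorth = 88.00.
Bearing = atan2(-84.06, 88.00) mod 360° = 316.31°; distance = √((-84.06)² + (88.00)²) = 121.697 km.

316°, 121.7 km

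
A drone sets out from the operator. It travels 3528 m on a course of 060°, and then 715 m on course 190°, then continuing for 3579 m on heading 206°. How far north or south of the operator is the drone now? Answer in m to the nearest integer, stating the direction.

2157 m south

Leg 1 (060°, 3528 m): east 3528 sin 60° = 3055.34, north 3528 cos 60° = 1764.00
Leg 2 (190°, 715 m): east 715 sin 190° = -124.16, north 715 cos 190° = -704.14
Leg 3 (206°, 3579 m): east 3579 sin 206° = -1568.93, north 3579 cos 206° = -3216.78
Net north component: -2156.92 m.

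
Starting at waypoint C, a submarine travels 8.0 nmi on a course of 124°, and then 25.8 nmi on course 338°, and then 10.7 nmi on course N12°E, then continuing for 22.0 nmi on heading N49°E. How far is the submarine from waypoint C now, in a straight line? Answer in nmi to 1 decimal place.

Leg 1 (124°, 8.0 nmi): east 8.0 sin 124° = 6.63, north 8.0 cos 124° = -4.47
Leg 2 (338°, 25.8 nmi): east 25.8 sin 338° = -9.66, north 25.8 cos 338° = 23.92
Leg 3 (N12°E, 10.7 nmi): east 10.7 sin 12° = 2.22, north 10.7 cos 12° = 10.47
Leg 4 (N49°E, 22.0 nmi): east 22.0 sin 49° = 16.60, north 22.0 cos 49° = 14.43
Net: 15.80 east, 44.35 north. Distance = √((15.80)² + (44.35)²) = 47.076 nmi.

47.1 nmi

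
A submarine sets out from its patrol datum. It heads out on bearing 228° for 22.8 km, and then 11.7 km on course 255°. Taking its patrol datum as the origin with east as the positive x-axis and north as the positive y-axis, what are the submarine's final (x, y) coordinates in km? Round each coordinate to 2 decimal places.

Leg 1 (228°, 22.8 km): east 22.8 sin 228° = -16.94, north 22.8 cos 228° = -15.26
Leg 2 (255°, 11.7 km): east 11.7 sin 255° = -11.30, north 11.7 cos 255° = -3.03
Summing: -28.25 km east, -18.28 km north → (-28.25, -18.28).

(-28.25, -18.28)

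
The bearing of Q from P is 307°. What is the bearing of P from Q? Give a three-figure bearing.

127°

Back-bearing = 307° − 180° = 127°.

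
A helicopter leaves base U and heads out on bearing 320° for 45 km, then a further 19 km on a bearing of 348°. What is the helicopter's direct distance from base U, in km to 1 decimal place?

Leg 1 (320°, 45 km): east 45 sin 320° = -28.93, north 45 cos 320° = 34.47
Leg 2 (348°, 19 km): east 19 sin 348° = -3.95, north 19 cos 348° = 18.58
Net: -32.88 east, 53.06 north. Distance = √((-32.88)² + (53.06)²) = 62.417 km.

62.4 km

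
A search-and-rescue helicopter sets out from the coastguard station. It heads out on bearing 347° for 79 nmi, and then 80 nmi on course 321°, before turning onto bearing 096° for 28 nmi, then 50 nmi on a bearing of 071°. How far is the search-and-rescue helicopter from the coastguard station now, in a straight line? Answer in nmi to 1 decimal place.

Leg 1 (347°, 79 nmi): east 79 sin 347° = -17.77, north 79 cos 347° = 76.98
Leg 2 (321°, 80 nmi): east 80 sin 321° = -50.35, north 80 cos 321° = 62.17
Leg 3 (096°, 28 nmi): east 28 sin 96° = 27.85, north 28 cos 96° = -2.93
Leg 4 (071°, 50 nmi): east 50 sin 71° = 47.28, north 50 cos 71° = 16.28
Net: 7.01 east, 152.50 north. Distance = √((7.01)² + (152.50)²) = 152.659 nmi.

152.7 nmi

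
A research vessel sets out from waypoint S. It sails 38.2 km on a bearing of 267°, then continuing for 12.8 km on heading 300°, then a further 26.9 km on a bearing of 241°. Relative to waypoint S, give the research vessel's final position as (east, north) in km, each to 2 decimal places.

Leg 1 (267°, 38.2 km): east 38.2 sin 267° = -38.15, north 38.2 cos 267° = -2.00
Leg 2 (300°, 12.8 km): east 12.8 sin 300° = -11.09, north 12.8 cos 300° = 6.40
Leg 3 (241°, 26.9 km): east 26.9 sin 241° = -23.53, north 26.9 cos 241° = -13.04
Summing: -72.76 km east, -8.64 km north → (-72.76, -8.64).

(-72.76, -8.64)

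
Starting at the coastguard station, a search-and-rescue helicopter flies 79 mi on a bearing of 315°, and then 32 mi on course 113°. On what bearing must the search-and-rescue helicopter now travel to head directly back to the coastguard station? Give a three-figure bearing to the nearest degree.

149°

Leg 1 (315°, 79 mi): east 79 sin 315° = -55.86, north 79 cos 315° = 55.86
Leg 2 (113°, 32 mi): east 32 sin 113° = 29.46, north 32 cos 113° = -12.50
Net displacement: -26.41 east, 43.36 north. Direction back to start is (26.41, -43.36): bearing = atan2(26.41, -43.36) mod 360° = 148.66° ≈ 149°.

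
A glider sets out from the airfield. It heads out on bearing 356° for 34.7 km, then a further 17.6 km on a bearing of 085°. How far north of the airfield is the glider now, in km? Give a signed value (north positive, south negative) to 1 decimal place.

36.1 km

Leg 1 (356°, 34.7 km): east 34.7 sin 356° = -2.42, north 34.7 cos 356° = 34.62
Leg 2 (085°, 17.6 km): east 17.6 sin 85° = 17.53, north 17.6 cos 85° = 1.53
Net north component: 36.15 km.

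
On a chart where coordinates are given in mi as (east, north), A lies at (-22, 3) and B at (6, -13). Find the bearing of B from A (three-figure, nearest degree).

120°

Δeast = 6 − -22 = 28.00; Δnorth = -13 − 3 = -16.00.
Bearing = atan2(Δeast, Δnorth) mod 360° = 119.74° ≈ 120°.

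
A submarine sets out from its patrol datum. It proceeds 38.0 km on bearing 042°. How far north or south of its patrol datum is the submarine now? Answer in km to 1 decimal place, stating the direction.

28.2 km north

Leg 1 (042°, 38.0 km): east 38.0 sin 42° = 25.43, north 38.0 cos 42° = 28.24
Net north component: 28.24 km.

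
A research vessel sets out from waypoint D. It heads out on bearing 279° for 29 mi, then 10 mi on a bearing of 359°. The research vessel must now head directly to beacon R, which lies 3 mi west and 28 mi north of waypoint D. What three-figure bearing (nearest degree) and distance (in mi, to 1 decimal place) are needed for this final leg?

062°, 29.1 mi

Leg 1 (279°, 29 mi): east 29 sin 279° = -28.64, north 29 cos 279° = 4.54
Leg 2 (359°, 10 mi): east 10 sin 359° = -0.17, north 10 cos 359° = 10.00
Current position: (-28.82, 14.54). Target: (-3, 28). Remaining: Δeast = 25.82, Δnorth = 13.46.
Bearing = atan2(25.82, 13.46) mod 360° = 62.46°; distance = √((25.82)² + (13.46)²) = 29.118 mi.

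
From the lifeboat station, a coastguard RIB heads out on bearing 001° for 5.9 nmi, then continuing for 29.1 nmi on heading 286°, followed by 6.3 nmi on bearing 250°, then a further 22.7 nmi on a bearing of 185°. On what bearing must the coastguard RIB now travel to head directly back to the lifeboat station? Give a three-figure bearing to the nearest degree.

Leg 1 (001°, 5.9 nmi): east 5.9 sin 1° = 0.10, north 5.9 cos 1° = 5.90
Leg 2 (286°, 29.1 nmi): east 29.1 sin 286° = -27.97, north 29.1 cos 286° = 8.02
Leg 3 (250°, 6.3 nmi): east 6.3 sin 250° = -5.92, north 6.3 cos 250° = -2.15
Leg 4 (185°, 22.7 nmi): east 22.7 sin 185° = -1.98, north 22.7 cos 185° = -22.61
Net displacement: -35.77 east, -10.85 north. Direction back to start is (35.77, 10.85): bearing = atan2(35.77, 10.85) mod 360° = 73.13° ≈ 073°.

073°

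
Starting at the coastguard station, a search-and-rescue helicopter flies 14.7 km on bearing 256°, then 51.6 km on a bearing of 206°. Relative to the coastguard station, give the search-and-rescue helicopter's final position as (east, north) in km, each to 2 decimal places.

Leg 1 (256°, 14.7 km): east 14.7 sin 256° = -14.26, north 14.7 cos 256° = -3.56
Leg 2 (206°, 51.6 km): east 51.6 sin 206° = -22.62, north 51.6 cos 206° = -46.38
Summing: -36.88 km east, -49.93 km north → (-36.88, -49.93).

(-36.88, -49.93)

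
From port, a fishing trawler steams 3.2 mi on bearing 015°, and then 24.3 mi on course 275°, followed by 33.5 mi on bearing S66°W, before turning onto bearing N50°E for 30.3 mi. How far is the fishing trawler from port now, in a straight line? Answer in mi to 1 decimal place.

32.7 mi

Leg 1 (015°, 3.2 mi): east 3.2 sin 15° = 0.83, north 3.2 cos 15° = 3.09
Leg 2 (275°, 24.3 mi): east 24.3 sin 275° = -24.21, north 24.3 cos 275° = 2.12
Leg 3 (S66°W, 33.5 mi): east 33.5 sin 246° = -30.60, north 33.5 cos 246° = -13.63
Leg 4 (N50°E, 30.3 mi): east 30.3 sin 50° = 23.21, north 30.3 cos 50° = 19.48
Net: -30.77 east, 11.06 north. Distance = √((-30.77)² + (11.06)²) = 32.699 mi.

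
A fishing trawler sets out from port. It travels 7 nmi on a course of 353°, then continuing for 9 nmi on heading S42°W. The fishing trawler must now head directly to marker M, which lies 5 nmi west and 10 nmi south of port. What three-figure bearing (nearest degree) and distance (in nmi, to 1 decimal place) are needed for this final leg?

Leg 1 (353°, 7 nmi): east 7 sin 353° = -0.85, north 7 cos 353° = 6.95
Leg 2 (S42°W, 9 nmi): east 9 sin 222° = -6.02, north 9 cos 222° = -6.69
Current position: (-6.88, 0.26). Target: (-5, -10). Remaining: Δeast = 1.88, Δnorth = -10.26.
Bearing = atan2(1.88, -10.26) mod 360° = 169.64°; distance = √((1.88)² + (-10.26)²) = 10.429 nmi.

170°, 10.4 nmi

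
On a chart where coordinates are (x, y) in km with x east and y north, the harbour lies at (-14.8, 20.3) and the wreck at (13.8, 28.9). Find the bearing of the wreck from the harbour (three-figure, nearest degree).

Δeast = 13.8 − -14.8 = 28.60; Δnorth = 28.9 − 20.3 = 8.60.
Bearing = atan2(Δeast, Δnorth) mod 360° = 73.26° ≈ 073°.

073°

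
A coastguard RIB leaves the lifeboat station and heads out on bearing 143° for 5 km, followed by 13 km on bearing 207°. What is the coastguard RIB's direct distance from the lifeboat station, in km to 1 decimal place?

Leg 1 (143°, 5 km): east 5 sin 143° = 3.01, north 5 cos 143° = -3.99
Leg 2 (207°, 13 km): east 13 sin 207° = -5.90, north 13 cos 207° = -11.58
Net: -2.89 east, -15.58 north. Distance = √((-2.89)² + (-15.58)²) = 15.843 km.

15.8 km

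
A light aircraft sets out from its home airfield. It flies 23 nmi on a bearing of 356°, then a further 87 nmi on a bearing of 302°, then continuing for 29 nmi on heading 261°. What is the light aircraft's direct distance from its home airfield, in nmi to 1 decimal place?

122.4 nmi

Leg 1 (356°, 23 nmi): east 23 sin 356° = -1.60, north 23 cos 356° = 22.94
Leg 2 (302°, 87 nmi): east 87 sin 302° = -73.78, north 87 cos 302° = 46.10
Leg 3 (261°, 29 nmi): east 29 sin 261° = -28.64, north 29 cos 261° = -4.54
Net: -104.03 east, 64.51 north. Distance = √((-104.03)² + (64.51)²) = 122.406 nmi.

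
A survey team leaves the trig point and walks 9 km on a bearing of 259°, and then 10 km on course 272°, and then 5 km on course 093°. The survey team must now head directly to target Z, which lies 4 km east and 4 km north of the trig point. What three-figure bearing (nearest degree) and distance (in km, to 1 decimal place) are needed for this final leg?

072°, 18.7 km

Leg 1 (259°, 9 km): east 9 sin 259° = -8.83, north 9 cos 259° = -1.72
Leg 2 (272°, 10 km): east 10 sin 272° = -9.99, north 10 cos 272° = 0.35
Leg 3 (093°, 5 km): east 5 sin 93° = 4.99, north 5 cos 93° = -0.26
Current position: (-13.84, -1.63). Target: (4, 4). Remaining: Δeast = 17.84, Δnorth = 5.63.
Bearing = atan2(17.84, 5.63) mod 360° = 72.48°; distance = √((17.84)² + (5.63)²) = 18.703 km.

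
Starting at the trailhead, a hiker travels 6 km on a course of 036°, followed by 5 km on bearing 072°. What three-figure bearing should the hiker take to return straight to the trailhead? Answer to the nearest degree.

Leg 1 (036°, 6 km): east 6 sin 36° = 3.53, north 6 cos 36° = 4.85
Leg 2 (072°, 5 km): east 5 sin 72° = 4.76, north 5 cos 72° = 1.55
Net displacement: 8.28 east, 6.40 north. Direction back to start is (-8.28, -6.40): bearing = atan2(-8.28, -6.40) mod 360° = 232.31° ≈ 232°.

232°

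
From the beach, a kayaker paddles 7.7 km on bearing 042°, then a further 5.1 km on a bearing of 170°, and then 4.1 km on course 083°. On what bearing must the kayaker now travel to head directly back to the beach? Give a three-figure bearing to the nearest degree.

Leg 1 (042°, 7.7 km): east 7.7 sin 42° = 5.15, north 7.7 cos 42° = 5.72
Leg 2 (170°, 5.1 km): east 5.1 sin 170° = 0.89, north 5.1 cos 170° = -5.02
Leg 3 (083°, 4.1 km): east 4.1 sin 83° = 4.07, north 4.1 cos 83° = 0.50
Net displacement: 10.11 east, 1.20 north. Direction back to start is (-10.11, -1.20): bearing = atan2(-10.11, -1.20) mod 360° = 263.23° ≈ 263°.

263°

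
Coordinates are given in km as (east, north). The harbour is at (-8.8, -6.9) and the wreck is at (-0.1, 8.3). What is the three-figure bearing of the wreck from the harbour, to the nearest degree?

030°

Δeast = -0.1 − -8.8 = 8.70; Δnorth = 8.3 − -6.9 = 15.20.
Bearing = atan2(Δeast, Δnorth) mod 360° = 29.79° ≈ 030°.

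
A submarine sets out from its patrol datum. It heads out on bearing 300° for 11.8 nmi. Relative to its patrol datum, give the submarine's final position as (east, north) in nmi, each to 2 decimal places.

Leg 1 (300°, 11.8 nmi): east 11.8 sin 300° = -10.22, north 11.8 cos 300° = 5.90
Summing: -10.22 nmi east, 5.90 nmi north → (-10.22, 5.90).

(-10.22, 5.90)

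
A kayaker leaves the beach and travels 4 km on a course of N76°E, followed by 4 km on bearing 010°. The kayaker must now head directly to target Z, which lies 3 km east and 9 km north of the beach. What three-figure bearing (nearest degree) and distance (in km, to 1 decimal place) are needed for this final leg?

339°, 4.4 km

Leg 1 (N76°E, 4 km): east 4 sin 76° = 3.88, north 4 cos 76° = 0.97
Leg 2 (010°, 4 km): east 4 sin 10° = 0.69, north 4 cos 10° = 3.94
Current position: (4.58, 4.91). Target: (3, 9). Remaining: Δeast = -1.58, Δnorth = 4.09.
Bearing = atan2(-1.58, 4.09) mod 360° = 338.94°; distance = √((-1.58)² + (4.09)²) = 4.386 km.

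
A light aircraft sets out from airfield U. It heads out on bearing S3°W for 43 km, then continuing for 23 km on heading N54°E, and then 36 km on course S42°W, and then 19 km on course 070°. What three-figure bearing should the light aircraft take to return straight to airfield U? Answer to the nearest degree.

Leg 1 (S3°W, 43 km): east 43 sin 183° = -2.25, north 43 cos 183° = -42.94
Leg 2 (N54°E, 23 km): east 23 sin 54° = 18.61, north 23 cos 54° = 13.52
Leg 3 (S42°W, 36 km): east 36 sin 222° = -24.09, north 36 cos 222° = -26.75
Leg 4 (070°, 19 km): east 19 sin 70° = 17.85, north 19 cos 70° = 6.50
Net displacement: 10.12 east, -49.68 north. Direction back to start is (-10.12, 49.68): bearing = atan2(-10.12, 49.68) mod 360° = 348.48° ≈ 348°.

348°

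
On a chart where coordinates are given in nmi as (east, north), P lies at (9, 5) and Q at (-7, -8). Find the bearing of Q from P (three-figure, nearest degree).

231°

Δeast = -7 − 9 = -16.00; Δnorth = -8 − 5 = -13.00.
Bearing = atan2(Δeast, Δnorth) mod 360° = 230.91° ≈ 231°.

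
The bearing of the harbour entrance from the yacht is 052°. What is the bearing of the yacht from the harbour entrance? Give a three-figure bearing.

Back-bearing = 052° + 180° = 232°.

232°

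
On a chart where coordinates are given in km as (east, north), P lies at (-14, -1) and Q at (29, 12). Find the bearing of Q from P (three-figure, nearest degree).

Δeast = 29 − -14 = 43.00; Δnorth = 12 − -1 = 13.00.
Bearing = atan2(Δeast, Δnorth) mod 360° = 73.18° ≈ 073°.

073°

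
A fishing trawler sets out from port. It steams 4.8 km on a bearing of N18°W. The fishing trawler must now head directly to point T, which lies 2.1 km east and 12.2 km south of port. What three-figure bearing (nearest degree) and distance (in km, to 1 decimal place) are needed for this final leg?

168°, 17.1 km

Leg 1 (N18°W, 4.8 km): east 4.8 sin 342° = -1.48, north 4.8 cos 342° = 4.57
Current position: (-1.48, 4.57). Target: (2.1, -12.2). Remaining: Δeast = 3.58, Δnorth = -16.77.
Bearing = atan2(3.58, -16.77) mod 360° = 167.94°; distance = √((3.58)² + (-16.77)²) = 17.144 km.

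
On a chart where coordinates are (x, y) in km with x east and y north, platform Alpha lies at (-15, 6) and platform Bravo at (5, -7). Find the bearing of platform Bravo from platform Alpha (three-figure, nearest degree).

Δeast = 5 − -15 = 20.00; Δnorth = -7 − 6 = -13.00.
Bearing = atan2(Δeast, Δnorth) mod 360° = 123.02° ≈ 123°.

123°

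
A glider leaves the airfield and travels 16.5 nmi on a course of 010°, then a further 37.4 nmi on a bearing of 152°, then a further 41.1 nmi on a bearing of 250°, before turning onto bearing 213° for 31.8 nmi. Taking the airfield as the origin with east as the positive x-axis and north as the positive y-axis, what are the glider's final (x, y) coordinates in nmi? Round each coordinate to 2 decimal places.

(-35.52, -57.50)

Leg 1 (010°, 16.5 nmi): east 16.5 sin 10° = 2.87, north 16.5 cos 10° = 16.25
Leg 2 (152°, 37.4 nmi): east 37.4 sin 152° = 17.56, north 37.4 cos 152° = -33.02
Leg 3 (250°, 41.1 nmi): east 41.1 sin 250° = -38.62, north 41.1 cos 250° = -14.06
Leg 4 (213°, 31.8 nmi): east 31.8 sin 213° = -17.32, north 31.8 cos 213° = -26.67
Summing: -35.52 nmi east, -57.50 nmi north → (-35.52, -57.50).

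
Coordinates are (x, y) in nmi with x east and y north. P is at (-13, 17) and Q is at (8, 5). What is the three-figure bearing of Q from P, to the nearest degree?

120°

Δeast = 8 − -13 = 21.00; Δnorth = 5 − 17 = -12.00.
Bearing = atan2(Δeast, Δnorth) mod 360° = 119.74° ≈ 120°.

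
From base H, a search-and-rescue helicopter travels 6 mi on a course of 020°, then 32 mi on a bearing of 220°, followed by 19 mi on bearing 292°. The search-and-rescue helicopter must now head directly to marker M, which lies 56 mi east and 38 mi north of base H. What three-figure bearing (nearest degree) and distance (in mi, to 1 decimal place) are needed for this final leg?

Leg 1 (020°, 6 mi): east 6 sin 20° = 2.05, north 6 cos 20° = 5.64
Leg 2 (220°, 32 mi): east 32 sin 220° = -20.57, north 32 cos 220° = -24.51
Leg 3 (292°, 19 mi): east 19 sin 292° = -17.62, north 19 cos 292° = 7.12
Current position: (-36.13, -11.76). Target: (56, 38). Remaining: Δeast = 92.13, Δnorth = 49.76.
Bearing = atan2(92.13, 49.76) mod 360° = 61.63°; distance = √((92.13)² + (49.76)²) = 104.711 mi.

062°, 104.7 mi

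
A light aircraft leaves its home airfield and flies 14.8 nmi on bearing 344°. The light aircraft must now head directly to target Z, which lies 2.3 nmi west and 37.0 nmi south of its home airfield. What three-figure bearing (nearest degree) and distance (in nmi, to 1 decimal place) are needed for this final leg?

Leg 1 (344°, 14.8 nmi): east 14.8 sin 344° = -4.08, north 14.8 cos 344° = 14.23
Current position: (-4.08, 14.23). Target: (-2.3, -37.0). Remaining: Δeast = 1.78, Δnorth = -51.23.
Bearing = atan2(1.78, -51.23) mod 360° = 178.01°; distance = √((1.78)² + (-51.23)²) = 51.258 nmi.

178°, 51.3 nmi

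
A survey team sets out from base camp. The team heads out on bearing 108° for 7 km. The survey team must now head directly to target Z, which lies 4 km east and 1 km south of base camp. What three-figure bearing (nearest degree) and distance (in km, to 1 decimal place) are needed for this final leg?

Leg 1 (108°, 7 km): east 7 sin 108° = 6.66, north 7 cos 108° = -2.16
Current position: (6.66, -2.16). Target: (4, -1). Remaining: Δeast = -2.66, Δnorth = 1.16.
Bearing = atan2(-2.66, 1.16) mod 360° = 293.64°; distance = √((-2.66)² + (1.16)²) = 2.901 km.

294°, 2.9 km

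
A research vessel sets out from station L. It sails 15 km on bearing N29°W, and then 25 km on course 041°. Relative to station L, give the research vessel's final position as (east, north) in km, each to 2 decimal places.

(9.13, 31.99)

Leg 1 (N29°W, 15 km): east 15 sin 331° = -7.27, north 15 cos 331° = 13.12
Leg 2 (041°, 25 km): east 25 sin 41° = 16.40, north 25 cos 41° = 18.87
Summing: 9.13 km east, 31.99 km north → (9.13, 31.99).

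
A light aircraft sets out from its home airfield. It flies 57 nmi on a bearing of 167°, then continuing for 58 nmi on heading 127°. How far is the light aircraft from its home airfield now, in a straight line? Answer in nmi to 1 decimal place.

Leg 1 (167°, 57 nmi): east 57 sin 167° = 12.82, north 57 cos 167° = -55.54
Leg 2 (127°, 58 nmi): east 58 sin 127° = 46.32, north 58 cos 127° = -34.91
Net: 59.14 east, -90.44 north. Distance = √((59.14)² + (-90.44)²) = 108.065 nmi.

108.1 nmi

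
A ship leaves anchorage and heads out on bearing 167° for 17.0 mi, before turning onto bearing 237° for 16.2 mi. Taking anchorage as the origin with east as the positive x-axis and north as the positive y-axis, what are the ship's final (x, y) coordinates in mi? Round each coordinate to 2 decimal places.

(-9.76, -25.39)

Leg 1 (167°, 17.0 mi): east 17.0 sin 167° = 3.82, north 17.0 cos 167° = -16.56
Leg 2 (237°, 16.2 mi): east 16.2 sin 237° = -13.59, north 16.2 cos 237° = -8.82
Summing: -9.76 mi east, -25.39 mi north → (-9.76, -25.39).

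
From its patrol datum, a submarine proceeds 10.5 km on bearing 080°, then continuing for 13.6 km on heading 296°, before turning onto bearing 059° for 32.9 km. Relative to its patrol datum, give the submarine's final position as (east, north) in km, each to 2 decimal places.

(26.32, 24.73)

Leg 1 (080°, 10.5 km): east 10.5 sin 80° = 10.34, north 10.5 cos 80° = 1.82
Leg 2 (296°, 13.6 km): east 13.6 sin 296° = -12.22, north 13.6 cos 296° = 5.96
Leg 3 (059°, 32.9 km): east 32.9 sin 59° = 28.20, north 32.9 cos 59° = 16.94
Summing: 26.32 km east, 24.73 km north → (26.32, 24.73).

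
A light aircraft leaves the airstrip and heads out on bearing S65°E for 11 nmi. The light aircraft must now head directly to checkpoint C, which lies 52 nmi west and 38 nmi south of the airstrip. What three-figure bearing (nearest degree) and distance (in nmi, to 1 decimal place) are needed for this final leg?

Leg 1 (S65°E, 11 nmi): east 11 sin 115° = 9.97, north 11 cos 115° = -4.65
Current position: (9.97, -4.65). Target: (-52, -38). Remaining: Δeast = -61.97, Δnorth = -33.35.
Bearing = atan2(-61.97, -33.35) mod 360° = 241.71°; distance = √((-61.97)² + (-33.35)²) = 70.374 nmi.

242°, 70.4 nmi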